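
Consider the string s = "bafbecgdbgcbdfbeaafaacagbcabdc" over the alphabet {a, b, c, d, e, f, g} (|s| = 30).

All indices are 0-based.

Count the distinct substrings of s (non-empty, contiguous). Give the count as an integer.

sorted suffixes:
  #0 SA[0]=19  'aacagbcabdc'
  #1 SA[1]=16  'aafaacagbcabdc'
  #2 SA[2]=26  'abdc'
  #3 SA[3]=20  'acagbcabdc'
  #4 SA[4]=17  'afaacagbcabdc'
  #5 SA[5]=1  'afbecgdbgcbdfbeaafaacagbcabdc'
  #6 SA[6]=22  'agbcabdc'
  #7 SA[7]=0  'bafbecgdbgcbdfbeaafaacagbcabdc'
  #8 SA[8]=24  'bcabdc'
  #9 SA[9]=27  'bdc'
  #10 SA[10]=11  'bdfbeaafaacagbcabdc'
  #11 SA[11]=14  'beaafaacagbcabdc'
  #12 SA[12]=3  'becgdbgcbdfbeaafaacagbcabdc'
  #13 SA[13]=8  'bgcbdfbeaafaacagbcabdc'
  #14 SA[14]=29  'c'
  #15 SA[15]=25  'cabdc'
  #16 SA[16]=21  'cagbcabdc'
  #17 SA[17]=10  'cbdfbeaafaacagbcabdc'
  #18 SA[18]=5  'cgdbgcbdfbeaafaacagbcabdc'
  #19 SA[19]=7  'dbgcbdfbeaafaacagbcabdc'
  #20 SA[20]=28  'dc'
  #21 SA[21]=12  'dfbeaafaacagbcabdc'
  #22 SA[22]=15  'eaafaacagbcabdc'
  #23 SA[23]=4  'ecgdbgcbdfbeaafaacagbcabdc'
  #24 SA[24]=18  'faacagbcabdc'
  #25 SA[25]=13  'fbeaafaacagbcabdc'
  #26 SA[26]=2  'fbecgdbgcbdfbeaafaacagbcabdc'
  #27 SA[27]=23  'gbcabdc'
  #28 SA[28]=9  'gcbdfbeaafaacagbcabdc'
  #29 SA[29]=6  'gdbgcbdfbeaafaacagbcabdc'

SA = [19, 16, 26, 20, 17, 1, 22, 0, 24, 27, 11, 14, 3, 8, 29, 25, 21, 10, 5, 7, 28, 12, 15, 4, 18, 13, 2, 23, 9, 6]
i: (SA[i-1],SA[i]) lcp shared
  1: (19,16) 2 'aa'
  2: (16,26) 1 'a'
  3: (26,20) 1 'a'
  4: (20,17) 1 'a'
  5: (17,1) 2 'af'
  6: (1,22) 1 'a'
  7: (22,0) 0 ''
  8: (0,24) 1 'b'
  9: (24,27) 1 'b'
  10: (27,11) 2 'bd'
  11: (11,14) 1 'b'
  12: (14,3) 2 'be'
  13: (3,8) 1 'b'
  14: (8,29) 0 ''
  15: (29,25) 1 'c'
  16: (25,21) 2 'ca'
  17: (21,10) 1 'c'
  18: (10,5) 1 'c'
  19: (5,7) 0 ''
  20: (7,28) 1 'd'
  21: (28,12) 1 'd'
  22: (12,15) 0 ''
  23: (15,4) 1 'e'
  24: (4,18) 0 ''
  25: (18,13) 1 'f'
  26: (13,2) 3 'fbe'
  27: (2,23) 0 ''
  28: (23,9) 1 'g'
  29: (9,6) 1 'g'

n(n+1)/2 = 30·31/2 = 465
Σ LCP = 0 + 2 + 1 + 1 + 1 + 2 + 1 + 0 + 1 + 1 + 2 + 1 + 2 + 1 + 0 + 1 + 2 + 1 + 1 + 0 + 1 + 1 + 0 + 1 + 0 + 1 + 3 + 0 + 1 + 1 = 30
distinct = 465 − 30 = 435

435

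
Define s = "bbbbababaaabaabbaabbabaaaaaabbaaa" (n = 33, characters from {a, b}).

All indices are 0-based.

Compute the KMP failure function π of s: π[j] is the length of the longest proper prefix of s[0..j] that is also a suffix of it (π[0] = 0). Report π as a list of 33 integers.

π[0] = 0
j=1 s[j]='b': π[1]=1 (border 'b')
j=2 s[j]='b': π[2]=2 (border 'bb')
j=3 s[j]='b': π[3]=3 (border 'bbb')
j=4 s[j]='a': k: 3→2→1→0; π[4]=0 (border '')
j=5 s[j]='b': π[5]=1 (border 'b')
j=6 s[j]='a': k: 1→0; π[6]=0 (border '')
j=7 s[j]='b': π[7]=1 (border 'b')
j=8 s[j]='a': k: 1→0; π[8]=0 (border '')
j=9 s[j]='a': π[9]=0 (border '')
j=10 s[j]='a': π[10]=0 (border '')
j=11 s[j]='b': π[11]=1 (border 'b')
j=12 s[j]='a': k: 1→0; π[12]=0 (border '')
j=13 s[j]='a': π[13]=0 (border '')
j=14 s[j]='b': π[14]=1 (border 'b')
j=15 s[j]='b': π[15]=2 (border 'bb')
j=16 s[j]='a': k: 2→1→0; π[16]=0 (border '')
j=17 s[j]='a': π[17]=0 (border '')
j=18 s[j]='b': π[18]=1 (border 'b')
j=19 s[j]='b': π[19]=2 (border 'bb')
j=20 s[j]='a': k: 2→1→0; π[20]=0 (border '')
j=21 s[j]='b': π[21]=1 (border 'b')
j=22 s[j]='a': k: 1→0; π[22]=0 (border '')
j=23 s[j]='a': π[23]=0 (border '')
j=24 s[j]='a': π[24]=0 (border '')
j=25 s[j]='a': π[25]=0 (border '')
j=26 s[j]='a': π[26]=0 (border '')
j=27 s[j]='a': π[27]=0 (border '')
j=28 s[j]='b': π[28]=1 (border 'b')
j=29 s[j]='b': π[29]=2 (border 'bb')
j=30 s[j]='a': k: 2→1→0; π[30]=0 (border '')
j=31 s[j]='a': π[31]=0 (border '')
j=32 s[j]='a': π[32]=0 (border '')

[0, 1, 2, 3, 0, 1, 0, 1, 0, 0, 0, 1, 0, 0, 1, 2, 0, 0, 1, 2, 0, 1, 0, 0, 0, 0, 0, 0, 1, 2, 0, 0, 0]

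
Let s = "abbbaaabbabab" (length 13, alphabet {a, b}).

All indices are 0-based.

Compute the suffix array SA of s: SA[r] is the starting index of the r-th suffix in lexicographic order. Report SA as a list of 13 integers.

[4, 5, 11, 9, 6, 0, 12, 3, 10, 8, 2, 7, 1]

rank→(start, suffix):
  0 → (4, 'aaabbabab')
  1 → (5, 'aabbabab')
  2 → (11, 'ab')
  3 → (9, 'abab')
  4 → (6, 'abbabab')
  5 → (0, 'abbbaaabbabab')
  6 → (12, 'b')
  7 → (3, 'baaabbabab')
  8 → (10, 'bab')
  9 → (8, 'babab')
  10 → (2, 'bbaaabbabab')
  11 → (7, 'bbabab')
  12 → (1, 'bbbaaabbabab')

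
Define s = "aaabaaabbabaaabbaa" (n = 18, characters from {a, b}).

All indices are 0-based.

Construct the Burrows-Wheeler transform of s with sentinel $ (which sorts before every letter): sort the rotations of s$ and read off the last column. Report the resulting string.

aab$bbaaabaaabaabaa

rank  rotation             last
    0  $aaabaaabbabaaabbaa  a
    1  a$aaabaaabbabaaabba  a
    2  aa$aaabaaabbabaaabb  b
    3  aaabaaabbabaaabbaa$  $
    4  aaabbaa$aaabaaabbab  b
    5  aaabbabaaabbaa$aaab  b
    6  aabaaabbabaaabbaa$a  a
    7  aabbaa$aaabaaabbaba  a
    8  aabbabaaabbaa$aaaba  a
    9  abaaabbaa$aaabaaabb  b
   10  abaaabbabaaabbaa$aa  a
   11  abbaa$aaabaaabbabaa  a
   12  abbabaaabbaa$aaabaa  a
   13  baa$aaabaaabbabaaab  b
   14  baaabbaa$aaabaaabba  a
   15  baaabbabaaabbaa$aaa  a
   16  babaaabbaa$aaabaaab  b
   17  bbaa$aaabaaabbabaaa  a
   18  bbabaaabbaa$aaabaaa  a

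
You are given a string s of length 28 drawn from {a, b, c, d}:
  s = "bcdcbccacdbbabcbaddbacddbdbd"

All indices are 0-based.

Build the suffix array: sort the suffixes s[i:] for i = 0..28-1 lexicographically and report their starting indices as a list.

[12, 7, 20, 16, 11, 19, 15, 10, 13, 4, 0, 26, 24, 6, 14, 3, 5, 8, 1, 21, 27, 18, 9, 25, 23, 2, 17, 22]

rank→(start, suffix):
  0 → (12, 'abcbaddbacddbdbd')
  1 → (7, 'acdbbabcbaddbacddbdbd')
  2 → (20, 'acddbdbd')
  3 → (16, 'addbacddbdbd')
  4 → (11, 'babcbaddbacddbdbd')
  5 → (19, 'bacddbdbd')
  6 → (15, 'baddbacddbdbd')
  7 → (10, 'bbabcbaddbacddbdbd')
  8 → (13, 'bcbaddbacddbdbd')
  9 → (4, 'bccacdbbabcbaddbacddbdbd')
  10 → (0, 'bcdcbccacdbbabcbaddbacddbdbd')
  11 → (26, 'bd')
  12 → (24, 'bdbd')
  13 → (6, 'cacdbbabcbaddbacddbdbd')
  14 → (14, 'cbaddbacddbdbd')
  15 → (3, 'cbccacdbbabcbaddbacddbdbd')
  16 → (5, 'ccacdbbabcbaddbacddbdbd')
  17 → (8, 'cdbbabcbaddbacddbdbd')
  18 → (1, 'cdcbccacdbbabcbaddbacddbdbd')
  19 → (21, 'cddbdbd')
  20 → (27, 'd')
  21 → (18, 'dbacddbdbd')
  22 → (9, 'dbbabcbaddbacddbdbd')
  23 → (25, 'dbd')
  24 → (23, 'dbdbd')
  25 → (2, 'dcbccacdbbabcbaddbacddbdbd')
  26 → (17, 'ddbacddbdbd')
  27 → (22, 'ddbdbd')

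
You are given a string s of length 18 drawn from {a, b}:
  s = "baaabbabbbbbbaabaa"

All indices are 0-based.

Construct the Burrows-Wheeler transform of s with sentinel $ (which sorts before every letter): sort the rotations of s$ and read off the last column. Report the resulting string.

rank  rotation             last
    0  $baaabbabbbbbbaabaa  a
    1  a$baaabbabbbbbbaaba  a
    2  aa$baaabbabbbbbbaab  b
    3  aaabbabbbbbbaabaa$b  b
    4  aabaa$baaabbabbbbbb  b
    5  aabbabbbbbbaabaa$ba  a
    6  abaa$baaabbabbbbbba  a
    7  abbabbbbbbaabaa$baa  a
    8  abbbbbbaabaa$baaabb  b
    9  baa$baaabbabbbbbbaa  a
   10  baaabbabbbbbbaabaa$  $
   11  baabaa$baaabbabbbbb  b
   12  babbbbbbaabaa$baaab  b
   13  bbaabaa$baaabbabbbb  b
   14  bbabbbbbbaabaa$baaa  a
   15  bbbaabaa$baaabbabbb  b
   16  bbbbaabaa$baaabbabb  b
   17  bbbbbaabaa$baaabbab  b
   18  bbbbbbaabaa$baaabba  a

aabbbaaaba$bbbabbba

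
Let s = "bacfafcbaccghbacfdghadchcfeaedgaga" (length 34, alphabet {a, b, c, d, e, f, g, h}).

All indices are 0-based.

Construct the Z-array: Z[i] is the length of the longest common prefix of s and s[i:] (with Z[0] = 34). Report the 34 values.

[34, 0, 0, 0, 0, 0, 0, 3, 0, 0, 0, 0, 0, 4, 0, 0, 0, 0, 0, 0, 0, 0, 0, 0, 0, 0, 0, 0, 0, 0, 0, 0, 0, 0]

Z[0]=34
i=1: i≥r, start 0; Z[1]=0
i=2: i≥r, start 0; Z[2]=0
i=3: i≥r, start 0; Z[3]=0
i=4: i≥r, start 0; Z[4]=0
i=5: i≥r, start 0; Z[5]=0
i=6: i≥r, start 0; Z[6]=0
i=7: i≥r, start 0; Z[7]=3 scan→box=[7,10)
i=8: min(r-i=2, Z[1]=0)=0; Z[8]=0
i=9: min(r-i=1, Z[2]=0)=0; Z[9]=0
i=10: i≥r, start 0; Z[10]=0
i=11: i≥r, start 0; Z[11]=0
i=12: i≥r, start 0; Z[12]=0
i=13: i≥r, start 0; Z[13]=4 scan→box=[13,17)
i=14: min(r-i=3, Z[1]=0)=0; Z[14]=0
i=15: min(r-i=2, Z[2]=0)=0; Z[15]=0
i=16: min(r-i=1, Z[3]=0)=0; Z[16]=0
i=17: i≥r, start 0; Z[17]=0
i=18: i≥r, start 0; Z[18]=0
i=19: i≥r, start 0; Z[19]=0
i=20: i≥r, start 0; Z[20]=0
i=21: i≥r, start 0; Z[21]=0
i=22: i≥r, start 0; Z[22]=0
i=23: i≥r, start 0; Z[23]=0
i=24: i≥r, start 0; Z[24]=0
i=25: i≥r, start 0; Z[25]=0
i=26: i≥r, start 0; Z[26]=0
i=27: i≥r, start 0; Z[27]=0
i=28: i≥r, start 0; Z[28]=0
i=29: i≥r, start 0; Z[29]=0
i=30: i≥r, start 0; Z[30]=0
i=31: i≥r, start 0; Z[31]=0
i=32: i≥r, start 0; Z[32]=0
i=33: i≥r, start 0; Z[33]=0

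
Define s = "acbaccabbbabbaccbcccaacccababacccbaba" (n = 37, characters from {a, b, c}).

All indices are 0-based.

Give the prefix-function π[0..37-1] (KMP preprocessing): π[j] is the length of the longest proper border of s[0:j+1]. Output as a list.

[0, 0, 0, 1, 2, 0, 1, 0, 0, 0, 1, 0, 0, 1, 2, 0, 0, 0, 0, 0, 1, 1, 2, 0, 0, 1, 0, 1, 0, 1, 2, 0, 0, 0, 1, 0, 1]

π[0] = 0
j=1 s[j]='c': π[1]=0 (border '')
j=2 s[j]='b': π[2]=0 (border '')
j=3 s[j]='a': π[3]=1 (border 'a')
j=4 s[j]='c': π[4]=2 (border 'ac')
j=5 s[j]='c': k: 2→0; π[5]=0 (border '')
j=6 s[j]='a': π[6]=1 (border 'a')
j=7 s[j]='b': k: 1→0; π[7]=0 (border '')
j=8 s[j]='b': π[8]=0 (border '')
j=9 s[j]='b': π[9]=0 (border '')
j=10 s[j]='a': π[10]=1 (border 'a')
j=11 s[j]='b': k: 1→0; π[11]=0 (border '')
j=12 s[j]='b': π[12]=0 (border '')
j=13 s[j]='a': π[13]=1 (border 'a')
j=14 s[j]='c': π[14]=2 (border 'ac')
j=15 s[j]='c': k: 2→0; π[15]=0 (border '')
j=16 s[j]='b': π[16]=0 (border '')
j=17 s[j]='c': π[17]=0 (border '')
j=18 s[j]='c': π[18]=0 (border '')
j=19 s[j]='c': π[19]=0 (border '')
j=20 s[j]='a': π[20]=1 (border 'a')
j=21 s[j]='a': k: 1→0; π[21]=1 (border 'a')
j=22 s[j]='c': π[22]=2 (border 'ac')
j=23 s[j]='c': k: 2→0; π[23]=0 (border '')
j=24 s[j]='c': π[24]=0 (border '')
j=25 s[j]='a': π[25]=1 (border 'a')
j=26 s[j]='b': k: 1→0; π[26]=0 (border '')
j=27 s[j]='a': π[27]=1 (border 'a')
j=28 s[j]='b': k: 1→0; π[28]=0 (border '')
j=29 s[j]='a': π[29]=1 (border 'a')
j=30 s[j]='c': π[30]=2 (border 'ac')
j=31 s[j]='c': k: 2→0; π[31]=0 (border '')
j=32 s[j]='c': π[32]=0 (border '')
j=33 s[j]='b': π[33]=0 (border '')
j=34 s[j]='a': π[34]=1 (border 'a')
j=35 s[j]='b': k: 1→0; π[35]=0 (border '')
j=36 s[j]='a': π[36]=1 (border 'a')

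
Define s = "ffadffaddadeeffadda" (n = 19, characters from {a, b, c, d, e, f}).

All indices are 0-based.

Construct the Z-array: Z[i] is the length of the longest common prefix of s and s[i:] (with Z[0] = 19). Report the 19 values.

[19, 1, 0, 0, 4, 1, 0, 0, 0, 0, 0, 0, 0, 4, 1, 0, 0, 0, 0]

Z[0]=19
i=1: i≥r, start 0; Z[1]=1 scan→box=[1,2)
i=2: i≥r, start 0; Z[2]=0
i=3: i≥r, start 0; Z[3]=0
i=4: i≥r, start 0; Z[4]=4 scan→box=[4,8)
i=5: min(r-i=3, Z[1]=1)=1; Z[5]=1
i=6: min(r-i=2, Z[2]=0)=0; Z[6]=0
i=7: min(r-i=1, Z[3]=0)=0; Z[7]=0
i=8: i≥r, start 0; Z[8]=0
i=9: i≥r, start 0; Z[9]=0
i=10: i≥r, start 0; Z[10]=0
i=11: i≥r, start 0; Z[11]=0
i=12: i≥r, start 0; Z[12]=0
i=13: i≥r, start 0; Z[13]=4 scan→box=[13,17)
i=14: min(r-i=3, Z[1]=1)=1; Z[14]=1
i=15: min(r-i=2, Z[2]=0)=0; Z[15]=0
i=16: min(r-i=1, Z[3]=0)=0; Z[16]=0
i=17: i≥r, start 0; Z[17]=0
i=18: i≥r, start 0; Z[18]=0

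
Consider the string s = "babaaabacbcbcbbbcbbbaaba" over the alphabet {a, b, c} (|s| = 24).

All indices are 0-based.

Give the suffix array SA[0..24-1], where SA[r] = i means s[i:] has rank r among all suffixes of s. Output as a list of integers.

rank→(start, suffix):
  0 → (23, 'a')
  1 → (3, 'aaabacbcbcbbbcbbbaaba')
  2 → (20, 'aaba')
  3 → (4, 'aabacbcbcbbbcbbbaaba')
  4 → (21, 'aba')
  5 → (1, 'abaaabacbcbcbbbcbbbaaba')
  6 → (5, 'abacbcbcbbbcbbbaaba')
  7 → (7, 'acbcbcbbbcbbbaaba')
  8 → (22, 'ba')
  9 → (2, 'baaabacbcbcbbbcbbbaaba')
  10 → (19, 'baaba')
  11 → (0, 'babaaabacbcbcbbbcbbbaaba')
  12 → (6, 'bacbcbcbbbcbbbaaba')
  13 → (18, 'bbaaba')
  14 → (17, 'bbbaaba')
  15 → (13, 'bbbcbbbaaba')
  16 → (14, 'bbcbbbaaba')
  17 → (15, 'bcbbbaaba')
  18 → (11, 'bcbbbcbbbaaba')
  19 → (9, 'bcbcbbbcbbbaaba')
  20 → (16, 'cbbbaaba')
  21 → (12, 'cbbbcbbbaaba')
  22 → (10, 'cbcbbbcbbbaaba')
  23 → (8, 'cbcbcbbbcbbbaaba')

[23, 3, 20, 4, 21, 1, 5, 7, 22, 2, 19, 0, 6, 18, 17, 13, 14, 15, 11, 9, 16, 12, 10, 8]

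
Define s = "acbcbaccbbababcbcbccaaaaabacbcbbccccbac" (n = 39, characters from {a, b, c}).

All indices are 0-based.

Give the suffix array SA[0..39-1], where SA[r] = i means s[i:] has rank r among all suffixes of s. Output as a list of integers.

rank→(start, suffix):
  0 → (20, 'aaaaabacbcbbccccbac')
  1 → (21, 'aaaabacbcbbccccbac')
  2 → (22, 'aaabacbcbbccccbac')
  3 → (23, 'aabacbcbbccccbac')
  4 → (10, 'ababcbcbccaaaaabacbcbbccccbac')
  5 → (24, 'abacbcbbccccbac')
  6 → (12, 'abcbcbccaaaaabacbcbbccccbac')
  7 → (37, 'ac')
  8 → (0, 'acbcbaccbbababcbcbccaaaaabacbcbbccccbac')
  9 → (26, 'acbcbbccccbac')
  10 → (5, 'accbbababcbcbccaaaaabacbcbbccccbac')
  11 → (9, 'bababcbcbccaaaaabacbcbbccccbac')
  12 → (11, 'babcbcbccaaaaabacbcbbccccbac')
  13 → (36, 'bac')
  14 → (25, 'bacbcbbccccbac')
  15 → (4, 'baccbbababcbcbccaaaaabacbcbbccccbac')
  16 → (8, 'bbababcbcbccaaaaabacbcbbccccbac')
  17 → (30, 'bbccccbac')
  18 → (2, 'bcbaccbbababcbcbccaaaaabacbcbbccccbac')
  19 → (28, 'bcbbccccbac')
  20 → (13, 'bcbcbccaaaaabacbcbbccccbac')
  21 → (15, 'bcbccaaaaabacbcbbccccbac')
  22 → (17, 'bccaaaaabacbcbbccccbac')
  23 → (31, 'bccccbac')
  24 → (38, 'c')
  25 → (19, 'caaaaabacbcbbccccbac')
  26 → (35, 'cbac')
  27 → (3, 'cbaccbbababcbcbccaaaaabacbcbbccccbac')
  28 → (7, 'cbbababcbcbccaaaaabacbcbbccccbac')
  29 → (29, 'cbbccccbac')
  30 → (1, 'cbcbaccbbababcbcbccaaaaabacbcbbccccbac')
  31 → (27, 'cbcbbccccbac')
  32 → (14, 'cbcbccaaaaabacbcbbccccbac')
  33 → (16, 'cbccaaaaabacbcbbccccbac')
  34 → (18, 'ccaaaaabacbcbbccccbac')
  35 → (34, 'ccbac')
  36 → (6, 'ccbbababcbcbccaaaaabacbcbbccccbac')
  37 → (33, 'cccbac')
  38 → (32, 'ccccbac')

[20, 21, 22, 23, 10, 24, 12, 37, 0, 26, 5, 9, 11, 36, 25, 4, 8, 30, 2, 28, 13, 15, 17, 31, 38, 19, 35, 3, 7, 29, 1, 27, 14, 16, 18, 34, 6, 33, 32]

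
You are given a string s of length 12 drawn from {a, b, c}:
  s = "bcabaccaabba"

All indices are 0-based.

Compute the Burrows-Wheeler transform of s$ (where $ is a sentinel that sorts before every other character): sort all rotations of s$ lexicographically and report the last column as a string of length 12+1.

abccabbaa$cba

rank  rotation       last
    0  $bcabaccaabba  a
    1  a$bcabaccaabb  b
    2  aabba$bcabacc  c
    3  abaccaabba$bc  c
    4  abba$bcabacca  a
    5  accaabba$bcab  b
    6  ba$bcabaccaab  b
    7  baccaabba$bca  a
    8  bba$bcabaccaa  a
    9  bcabaccaabba$  $
   10  caabba$bcabac  c
   11  cabaccaabba$b  b
   12  ccaabba$bcaba  a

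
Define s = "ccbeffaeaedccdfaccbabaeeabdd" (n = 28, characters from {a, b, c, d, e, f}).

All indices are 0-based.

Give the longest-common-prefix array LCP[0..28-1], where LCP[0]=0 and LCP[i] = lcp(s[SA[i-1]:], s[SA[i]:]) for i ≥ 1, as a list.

sorted suffixes:
  #0 SA[0]=19  'abaeeabdd'
  #1 SA[1]=24  'abdd'
  #2 SA[2]=15  'accbabaeeabdd'
  #3 SA[3]=6  'aeaedccdfaccbabaeeabdd'
  #4 SA[4]=8  'aedccdfaccbabaeeabdd'
  #5 SA[5]=21  'aeeabdd'
  #6 SA[6]=18  'babaeeabdd'
  #7 SA[7]=20  'baeeabdd'
  #8 SA[8]=25  'bdd'
  #9 SA[9]=2  'beffaeaedccdfaccbabaeeabdd'
  #10 SA[10]=17  'cbabaeeabdd'
  #11 SA[11]=1  'cbeffaeaedccdfaccbabaeeabdd'
  #12 SA[12]=16  'ccbabaeeabdd'
  #13 SA[13]=0  'ccbeffaeaedccdfaccbabaeeabdd'
  #14 SA[14]=11  'ccdfaccbabaeeabdd'
  #15 SA[15]=12  'cdfaccbabaeeabdd'
  #16 SA[16]=27  'd'
  #17 SA[17]=10  'dccdfaccbabaeeabdd'
  #18 SA[18]=26  'dd'
  #19 SA[19]=13  'dfaccbabaeeabdd'
  #20 SA[20]=23  'eabdd'
  #21 SA[21]=7  'eaedccdfaccbabaeeabdd'
  #22 SA[22]=9  'edccdfaccbabaeeabdd'
  #23 SA[23]=22  'eeabdd'
  #24 SA[24]=3  'effaeaedccdfaccbabaeeabdd'
  #25 SA[25]=14  'faccbabaeeabdd'
  #26 SA[26]=5  'faeaedccdfaccbabaeeabdd'
  #27 SA[27]=4  'ffaeaedccdfaccbabaeeabdd'

SA = [19, 24, 15, 6, 8, 21, 18, 20, 25, 2, 17, 1, 16, 0, 11, 12, 27, 10, 26, 13, 23, 7, 9, 22, 3, 14, 5, 4]
[i] adj suffixes → lcp
  [1] 19/24 → 2 ('ab')
  [2] 24/15 → 1 ('a')
  [3] 15/6 → 1 ('a')
  [4] 6/8 → 2 ('ae')
  [5] 8/21 → 2 ('ae')
  [6] 21/18 → 0 ('')
  [7] 18/20 → 2 ('ba')
  [8] 20/25 → 1 ('b')
  [9] 25/2 → 1 ('b')
  [10] 2/17 → 0 ('')
  [11] 17/1 → 2 ('cb')
  [12] 1/16 → 1 ('c')
  [13] 16/0 → 3 ('ccb')
  [14] 0/11 → 2 ('cc')
  [15] 11/12 → 1 ('c')
  [16] 12/27 → 0 ('')
  [17] 27/10 → 1 ('d')
  [18] 10/26 → 1 ('d')
  [19] 26/13 → 1 ('d')
  [20] 13/23 → 0 ('')
  [21] 23/7 → 2 ('ea')
  [22] 7/9 → 1 ('e')
  [23] 9/22 → 1 ('e')
  [24] 22/3 → 1 ('e')
  [25] 3/14 → 0 ('')
  [26] 14/5 → 2 ('fa')
  [27] 5/4 → 1 ('f')

[0, 2, 1, 1, 2, 2, 0, 2, 1, 1, 0, 2, 1, 3, 2, 1, 0, 1, 1, 1, 0, 2, 1, 1, 1, 0, 2, 1]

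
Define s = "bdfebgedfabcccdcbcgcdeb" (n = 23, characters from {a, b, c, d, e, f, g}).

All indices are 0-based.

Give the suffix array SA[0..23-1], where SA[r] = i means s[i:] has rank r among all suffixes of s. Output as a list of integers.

[9, 22, 10, 16, 0, 4, 15, 11, 12, 13, 19, 17, 14, 20, 7, 1, 21, 3, 6, 8, 2, 18, 5]

sorted suffixes:
  #0 SA[0]=9  'abcccdcbcgcdeb'
  #1 SA[1]=22  'b'
  #2 SA[2]=10  'bcccdcbcgcdeb'
  #3 SA[3]=16  'bcgcdeb'
  #4 SA[4]=0  'bdfebgedfabcccdcbcgcdeb'
  #5 SA[5]=4  'bgedfabcccdcbcgcdeb'
  #6 SA[6]=15  'cbcgcdeb'
  #7 SA[7]=11  'cccdcbcgcdeb'
  #8 SA[8]=12  'ccdcbcgcdeb'
  #9 SA[9]=13  'cdcbcgcdeb'
  #10 SA[10]=19  'cdeb'
  #11 SA[11]=17  'cgcdeb'
  #12 SA[12]=14  'dcbcgcdeb'
  #13 SA[13]=20  'deb'
  #14 SA[14]=7  'dfabcccdcbcgcdeb'
  #15 SA[15]=1  'dfebgedfabcccdcbcgcdeb'
  #16 SA[16]=21  'eb'
  #17 SA[17]=3  'ebgedfabcccdcbcgcdeb'
  #18 SA[18]=6  'edfabcccdcbcgcdeb'
  #19 SA[19]=8  'fabcccdcbcgcdeb'
  #20 SA[20]=2  'febgedfabcccdcbcgcdeb'
  #21 SA[21]=18  'gcdeb'
  #22 SA[22]=5  'gedfabcccdcbcgcdeb'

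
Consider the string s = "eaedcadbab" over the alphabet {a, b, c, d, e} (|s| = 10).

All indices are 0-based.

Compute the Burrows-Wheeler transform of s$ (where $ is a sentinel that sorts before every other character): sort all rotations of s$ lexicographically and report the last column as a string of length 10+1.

rank  rotation     last
    0  $eaedcadbab  b
    1  ab$eaedcadb  b
    2  adbab$eaedc  c
    3  aedcadbab$e  e
    4  b$eaedcadba  a
    5  bab$eaedcad  d
    6  cadbab$eaed  d
    7  dbab$eaedca  a
    8  dcadbab$eae  e
    9  eaedcadbab$  $
   10  edcadbab$ea  a

bbceaddae$a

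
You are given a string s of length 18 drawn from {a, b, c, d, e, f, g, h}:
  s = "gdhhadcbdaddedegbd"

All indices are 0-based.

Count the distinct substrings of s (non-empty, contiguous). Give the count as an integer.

157

rank→(start, suffix):
  0 → (4, 'adcbdaddedegbd')
  1 → (9, 'addedegbd')
  2 → (16, 'bd')
  3 → (7, 'bdaddedegbd')
  4 → (6, 'cbdaddedegbd')
  5 → (17, 'd')
  6 → (8, 'daddedegbd')
  7 → (5, 'dcbdaddedegbd')
  8 → (10, 'ddedegbd')
  9 → (11, 'dedegbd')
  10 → (13, 'degbd')
  11 → (1, 'dhhadcbdaddedegbd')
  12 → (12, 'edegbd')
  13 → (14, 'egbd')
  14 → (15, 'gbd')
  15 → (0, 'gdhhadcbdaddedegbd')
  16 → (3, 'hadcbdaddedegbd')
  17 → (2, 'hhadcbdaddedegbd')

SA = [4, 9, 16, 7, 6, 17, 8, 5, 10, 11, 13, 1, 12, 14, 15, 0, 3, 2]
rank  pair      lcp
   1  s[4:],s[9:]  2  'ad'
   2  s[9:],s[16:]  0  ''
   3  s[16:],s[7:]  2  'bd'
   4  s[7:],s[6:]  0  ''
   5  s[6:],s[17:]  0  ''
   6  s[17:],s[8:]  1  'd'
   7  s[8:],s[5:]  1  'd'
   8  s[5:],s[10:]  1  'd'
   9  s[10:],s[11:]  1  'd'
  10  s[11:],s[13:]  2  'de'
  11  s[13:],s[1:]  1  'd'
  12  s[1:],s[12:]  0  ''
  13  s[12:],s[14:]  1  'e'
  14  s[14:],s[15:]  0  ''
  15  s[15:],s[0:]  1  'g'
  16  s[0:],s[3:]  0  ''
  17  s[3:],s[2:]  1  'h'

n(n+1)/2 = 18·19/2 = 171
Σ LCP = 0 + 2 + 0 + 2 + 0 + 0 + 1 + 1 + 1 + 1 + 2 + 1 + 0 + 1 + 0 + 1 + 0 + 1 = 14
distinct = 171 − 14 = 157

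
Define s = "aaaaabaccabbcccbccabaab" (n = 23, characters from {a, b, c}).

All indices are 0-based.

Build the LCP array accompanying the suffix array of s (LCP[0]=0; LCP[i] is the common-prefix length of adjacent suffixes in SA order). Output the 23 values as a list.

rank→(start, suffix):
  0 → (0, 'aaaaabaccabbcccbccabaab')
  1 → (1, 'aaaabaccabbcccbccabaab')
  2 → (2, 'aaabaccabbcccbccabaab')
  3 → (20, 'aab')
  4 → (3, 'aabaccabbcccbccabaab')
  5 → (21, 'ab')
  6 → (18, 'abaab')
  7 → (4, 'abaccabbcccbccabaab')
  8 → (9, 'abbcccbccabaab')
  9 → (6, 'accabbcccbccabaab')
  10 → (22, 'b')
  11 → (19, 'baab')
  12 → (5, 'baccabbcccbccabaab')
  13 → (10, 'bbcccbccabaab')
  14 → (15, 'bccabaab')
  15 → (11, 'bcccbccabaab')
  16 → (17, 'cabaab')
  17 → (8, 'cabbcccbccabaab')
  18 → (14, 'cbccabaab')
  19 → (16, 'ccabaab')
  20 → (7, 'ccabbcccbccabaab')
  21 → (13, 'ccbccabaab')
  22 → (12, 'cccbccabaab')

SA = [0, 1, 2, 20, 3, 21, 18, 4, 9, 6, 22, 19, 5, 10, 15, 11, 17, 8, 14, 16, 7, 13, 12]
[i] adj suffixes → lcp
  [1] 0/1 → 4 ('aaaa')
  [2] 1/2 → 3 ('aaa')
  [3] 2/20 → 2 ('aa')
  [4] 20/3 → 3 ('aab')
  [5] 3/21 → 1 ('a')
  [6] 21/18 → 2 ('ab')
  [7] 18/4 → 3 ('aba')
  [8] 4/9 → 2 ('ab')
  [9] 9/6 → 1 ('a')
  [10] 6/22 → 0 ('')
  [11] 22/19 → 1 ('b')
  [12] 19/5 → 2 ('ba')
  [13] 5/10 → 1 ('b')
  [14] 10/15 → 1 ('b')
  [15] 15/11 → 3 ('bcc')
  [16] 11/17 → 0 ('')
  [17] 17/8 → 3 ('cab')
  [18] 8/14 → 1 ('c')
  [19] 14/16 → 1 ('c')
  [20] 16/7 → 4 ('ccab')
  [21] 7/13 → 2 ('cc')
  [22] 13/12 → 2 ('cc')

[0, 4, 3, 2, 3, 1, 2, 3, 2, 1, 0, 1, 2, 1, 1, 3, 0, 3, 1, 1, 4, 2, 2]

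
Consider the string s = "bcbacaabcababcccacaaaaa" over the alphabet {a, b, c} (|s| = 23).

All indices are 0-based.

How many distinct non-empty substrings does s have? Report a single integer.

235

sorted suffixes:
  #0 SA[0]=22  'a'
  #1 SA[1]=21  'aa'
  #2 SA[2]=20  'aaa'
  #3 SA[3]=19  'aaaa'
  #4 SA[4]=18  'aaaaa'
  #5 SA[5]=5  'aabcababcccacaaaaa'
  #6 SA[6]=9  'ababcccacaaaaa'
  #7 SA[7]=6  'abcababcccacaaaaa'
  #8 SA[8]=11  'abcccacaaaaa'
  #9 SA[9]=16  'acaaaaa'
  #10 SA[10]=3  'acaabcababcccacaaaaa'
  #11 SA[11]=10  'babcccacaaaaa'
  #12 SA[12]=2  'bacaabcababcccacaaaaa'
  #13 SA[13]=7  'bcababcccacaaaaa'
  #14 SA[14]=0  'bcbacaabcababcccacaaaaa'
  #15 SA[15]=12  'bcccacaaaaa'
  #16 SA[16]=17  'caaaaa'
  #17 SA[17]=4  'caabcababcccacaaaaa'
  #18 SA[18]=8  'cababcccacaaaaa'
  #19 SA[19]=15  'cacaaaaa'
  #20 SA[20]=1  'cbacaabcababcccacaaaaa'
  #21 SA[21]=14  'ccacaaaaa'
  #22 SA[22]=13  'cccacaaaaa'

SA = [22, 21, 20, 19, 18, 5, 9, 6, 11, 16, 3, 10, 2, 7, 0, 12, 17, 4, 8, 15, 1, 14, 13]
[i] adj suffixes → lcp
  [1] 22/21 → 1 ('a')
  [2] 21/20 → 2 ('aa')
  [3] 20/19 → 3 ('aaa')
  [4] 19/18 → 4 ('aaaa')
  [5] 18/5 → 2 ('aa')
  [6] 5/9 → 1 ('a')
  [7] 9/6 → 2 ('ab')
  [8] 6/11 → 3 ('abc')
  [9] 11/16 → 1 ('a')
  [10] 16/3 → 4 ('acaa')
  [11] 3/10 → 0 ('')
  [12] 10/2 → 2 ('ba')
  [13] 2/7 → 1 ('b')
  [14] 7/0 → 2 ('bc')
  [15] 0/12 → 2 ('bc')
  [16] 12/17 → 0 ('')
  [17] 17/4 → 3 ('caa')
  [18] 4/8 → 2 ('ca')
  [19] 8/15 → 2 ('ca')
  [20] 15/1 → 1 ('c')
  [21] 1/14 → 1 ('c')
  [22] 14/13 → 2 ('cc')

n(n+1)/2 = 23·24/2 = 276
Σ LCP = 0 + 1 + 2 + 3 + 4 + 2 + 1 + 2 + 3 + 1 + 4 + 0 + 2 + 1 + 2 + 2 + 0 + 3 + 2 + 2 + 1 + 1 + 2 = 41
distinct = 276 − 41 = 235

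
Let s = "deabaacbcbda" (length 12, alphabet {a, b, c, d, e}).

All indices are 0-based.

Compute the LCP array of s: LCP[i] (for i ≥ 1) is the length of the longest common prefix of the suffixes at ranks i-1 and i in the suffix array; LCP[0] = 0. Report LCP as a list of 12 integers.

rank→(start, suffix):
  0 → (11, 'a')
  1 → (4, 'aacbcbda')
  2 → (2, 'abaacbcbda')
  3 → (5, 'acbcbda')
  4 → (3, 'baacbcbda')
  5 → (7, 'bcbda')
  6 → (9, 'bda')
  7 → (6, 'cbcbda')
  8 → (8, 'cbda')
  9 → (10, 'da')
  10 → (0, 'deabaacbcbda')
  11 → (1, 'eabaacbcbda')

SA = [11, 4, 2, 5, 3, 7, 9, 6, 8, 10, 0, 1]
i: (SA[i-1],SA[i]) lcp shared
  1: (11,4) 1 'a'
  2: (4,2) 1 'a'
  3: (2,5) 1 'a'
  4: (5,3) 0 ''
  5: (3,7) 1 'b'
  6: (7,9) 1 'b'
  7: (9,6) 0 ''
  8: (6,8) 2 'cb'
  9: (8,10) 0 ''
  10: (10,0) 1 'd'
  11: (0,1) 0 ''

[0, 1, 1, 1, 0, 1, 1, 0, 2, 0, 1, 0]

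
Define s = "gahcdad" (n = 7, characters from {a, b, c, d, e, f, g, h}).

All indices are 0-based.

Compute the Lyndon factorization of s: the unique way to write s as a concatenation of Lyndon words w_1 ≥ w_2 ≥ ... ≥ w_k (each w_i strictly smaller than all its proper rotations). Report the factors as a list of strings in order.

emit factor 1: 'g' (i=0, period=1)
emit factor 2: 'ahcd' (i=1, period=4)
emit factor 3: 'ad' (i=5, period=2)

["g", "ahcd", "ad"]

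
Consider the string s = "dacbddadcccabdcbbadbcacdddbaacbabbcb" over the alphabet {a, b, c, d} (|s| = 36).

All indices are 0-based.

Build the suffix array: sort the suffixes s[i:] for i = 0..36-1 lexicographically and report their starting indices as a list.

sorted suffixes:
  #0 SA[0]=27  'aacbabbcb'
  #1 SA[1]=31  'abbcb'
  #2 SA[2]=11  'abdcbbadbcacdddbaacbabbcb'
  #3 SA[3]=28  'acbabbcb'
  #4 SA[4]=1  'acbddadcccabdcbbadbcacdddbaacbabbcb'
  #5 SA[5]=21  'acdddbaacbabbcb'
  #6 SA[6]=17  'adbcacdddbaacbabbcb'
  #7 SA[7]=6  'adcccabdcbbadbcacdddbaacbabbcb'
  #8 SA[8]=35  'b'
  #9 SA[9]=26  'baacbabbcb'
  #10 SA[10]=30  'babbcb'
  #11 SA[11]=16  'badbcacdddbaacbabbcb'
  #12 SA[12]=15  'bbadbcacdddbaacbabbcb'
  #13 SA[13]=32  'bbcb'
  #14 SA[14]=19  'bcacdddbaacbabbcb'
  #15 SA[15]=33  'bcb'
  #16 SA[16]=12  'bdcbbadbcacdddbaacbabbcb'
  #17 SA[17]=3  'bddadcccabdcbbadbcacdddbaacbabbcb'
  #18 SA[18]=10  'cabdcbbadbcacdddbaacbabbcb'
  #19 SA[19]=20  'cacdddbaacbabbcb'
  #20 SA[20]=34  'cb'
  #21 SA[21]=29  'cbabbcb'
  #22 SA[22]=14  'cbbadbcacdddbaacbabbcb'
  #23 SA[23]=2  'cbddadcccabdcbbadbcacdddbaacbabbcb'
  #24 SA[24]=9  'ccabdcbbadbcacdddbaacbabbcb'
  #25 SA[25]=8  'cccabdcbbadbcacdddbaacbabbcb'
  #26 SA[26]=22  'cdddbaacbabbcb'
  #27 SA[27]=0  'dacbddadcccabdcbbadbcacdddbaacbabbcb'
  #28 SA[28]=5  'dadcccabdcbbadbcacdddbaacbabbcb'
  #29 SA[29]=25  'dbaacbabbcb'
  #30 SA[30]=18  'dbcacdddbaacbabbcb'
  #31 SA[31]=13  'dcbbadbcacdddbaacbabbcb'
  #32 SA[32]=7  'dcccabdcbbadbcacdddbaacbabbcb'
  #33 SA[33]=4  'ddadcccabdcbbadbcacdddbaacbabbcb'
  #34 SA[34]=24  'ddbaacbabbcb'
  #35 SA[35]=23  'dddbaacbabbcb'

[27, 31, 11, 28, 1, 21, 17, 6, 35, 26, 30, 16, 15, 32, 19, 33, 12, 3, 10, 20, 34, 29, 14, 2, 9, 8, 22, 0, 5, 25, 18, 13, 7, 4, 24, 23]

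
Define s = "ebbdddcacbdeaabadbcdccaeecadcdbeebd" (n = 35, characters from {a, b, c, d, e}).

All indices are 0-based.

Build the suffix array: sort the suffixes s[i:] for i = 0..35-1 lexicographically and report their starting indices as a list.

rank→(start, suffix):
  0 → (12, 'aabadbcdccaeecadcdbeebd')
  1 → (13, 'abadbcdccaeecadcdbeebd')
  2 → (7, 'acbdeaabadbcdccaeecadcdbeebd')
  3 → (15, 'adbcdccaeecadcdbeebd')
  4 → (26, 'adcdbeebd')
  5 → (22, 'aeecadcdbeebd')
  6 → (14, 'badbcdccaeecadcdbeebd')
  7 → (1, 'bbdddcacbdeaabadbcdccaeecadcdbeebd')
  8 → (17, 'bcdccaeecadcdbeebd')
  9 → (33, 'bd')
  10 → (2, 'bdddcacbdeaabadbcdccaeecadcdbeebd')
  11 → (9, 'bdeaabadbcdccaeecadcdbeebd')
  12 → (30, 'beebd')
  13 → (6, 'cacbdeaabadbcdccaeecadcdbeebd')
  14 → (25, 'cadcdbeebd')
  15 → (21, 'caeecadcdbeebd')
  16 → (8, 'cbdeaabadbcdccaeecadcdbeebd')
  17 → (20, 'ccaeecadcdbeebd')
  18 → (28, 'cdbeebd')
  19 → (18, 'cdccaeecadcdbeebd')
  20 → (34, 'd')
  21 → (16, 'dbcdccaeecadcdbeebd')
  22 → (29, 'dbeebd')
  23 → (5, 'dcacbdeaabadbcdccaeecadcdbeebd')
  24 → (19, 'dccaeecadcdbeebd')
  25 → (27, 'dcdbeebd')
  26 → (4, 'ddcacbdeaabadbcdccaeecadcdbeebd')
  27 → (3, 'dddcacbdeaabadbcdccaeecadcdbeebd')
  28 → (10, 'deaabadbcdccaeecadcdbeebd')
  29 → (11, 'eaabadbcdccaeecadcdbeebd')
  30 → (0, 'ebbdddcacbdeaabadbcdccaeecadcdbeebd')
  31 → (32, 'ebd')
  32 → (24, 'ecadcdbeebd')
  33 → (31, 'eebd')
  34 → (23, 'eecadcdbeebd')

[12, 13, 7, 15, 26, 22, 14, 1, 17, 33, 2, 9, 30, 6, 25, 21, 8, 20, 28, 18, 34, 16, 29, 5, 19, 27, 4, 3, 10, 11, 0, 32, 24, 31, 23]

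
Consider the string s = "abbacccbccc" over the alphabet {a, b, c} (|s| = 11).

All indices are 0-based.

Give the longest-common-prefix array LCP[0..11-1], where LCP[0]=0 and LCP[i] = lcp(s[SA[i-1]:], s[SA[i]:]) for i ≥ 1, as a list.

rank | idx | suffix
   0 |   0 | abbacccbccc
   1 |   3 | acccbccc
   2 |   2 | bacccbccc
   3 |   1 | bbacccbccc
   4 |   7 | bccc
   5 |  10 | c
   6 |   6 | cbccc
   7 |   9 | cc
   8 |   5 | ccbccc
   9 |   8 | ccc
  10 |   4 | cccbccc

SA = [0, 3, 2, 1, 7, 10, 6, 9, 5, 8, 4]
rank  pair      lcp
   1  s[0:],s[3:]  1  'a'
   2  s[3:],s[2:]  0  ''
   3  s[2:],s[1:]  1  'b'
   4  s[1:],s[7:]  1  'b'
   5  s[7:],s[10:]  0  ''
   6  s[10:],s[6:]  1  'c'
   7  s[6:],s[9:]  1  'c'
   8  s[9:],s[5:]  2  'cc'
   9  s[5:],s[8:]  2  'cc'
  10  s[8:],s[4:]  3  'ccc'

[0, 1, 0, 1, 1, 0, 1, 1, 2, 2, 3]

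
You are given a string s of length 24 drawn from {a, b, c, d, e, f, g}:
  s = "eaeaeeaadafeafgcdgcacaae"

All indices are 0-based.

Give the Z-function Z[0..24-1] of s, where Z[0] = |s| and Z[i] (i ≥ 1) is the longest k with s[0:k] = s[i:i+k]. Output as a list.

Z[0]=24
i=1: outside box; Z[1]=0
i=2: outside box; Z[2]=3 extend→box=[2,5)
i=3: min(r-i=2, Z[1]=0)=0; Z[3]=0
i=4: min(r-i=1, Z[2]=3)=1; Z[4]=1
i=5: outside box; Z[5]=2 extend→box=[5,7)
i=6: min(r-i=1, Z[1]=0)=0; Z[6]=0
i=7: outside box; Z[7]=0
i=8: outside box; Z[8]=0
i=9: outside box; Z[9]=0
i=10: outside box; Z[10]=0
i=11: outside box; Z[11]=2 extend→box=[11,13)
i=12: min(r-i=1, Z[1]=0)=0; Z[12]=0
i=13: outside box; Z[13]=0
i=14: outside box; Z[14]=0
i=15: outside box; Z[15]=0
i=16: outside box; Z[16]=0
i=17: outside box; Z[17]=0
i=18: outside box; Z[18]=0
i=19: outside box; Z[19]=0
i=20: outside box; Z[20]=0
i=21: outside box; Z[21]=0
i=22: outside box; Z[22]=0
i=23: outside box; Z[23]=1 extend→box=[23,24)

[24, 0, 3, 0, 1, 2, 0, 0, 0, 0, 0, 2, 0, 0, 0, 0, 0, 0, 0, 0, 0, 0, 0, 1]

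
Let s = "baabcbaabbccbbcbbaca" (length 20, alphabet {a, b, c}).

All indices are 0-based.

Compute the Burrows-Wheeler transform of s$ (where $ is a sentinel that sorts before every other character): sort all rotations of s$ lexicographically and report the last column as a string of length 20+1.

acbbaabc$bccaabbabbcb

rank  rotation               last
    0  $baabcbaabbccbbcbbaca  a
    1  a$baabcbaabbccbbcbbac  c
    2  aabbccbbcbbaca$baabcb  b
    3  aabcbaabbccbbcbbaca$b  b
    4  abbccbbcbbaca$baabcba  a
    5  abcbaabbccbbcbbaca$ba  a
    6  aca$baabcbaabbccbbcbb  b
    7  baabbccbbcbbaca$baabc  c
    8  baabcbaabbccbbcbbaca$  $
    9  baca$baabcbaabbccbbcb  b
   10  bbaca$baabcbaabbccbbc  c
   11  bbcbbaca$baabcbaabbcc  c
   12  bbccbbcbbaca$baabcbaa  a
   13  bcbaabbccbbcbbaca$baa  a
   14  bcbbaca$baabcbaabbccb  b
   15  bccbbcbbaca$baabcbaab  b
   16  ca$baabcbaabbccbbcbba  a
   17  cbaabbccbbcbbaca$baab  b
   18  cbbaca$baabcbaabbccbb  b
   19  cbbcbbaca$baabcbaabbc  c
   20  ccbbcbbaca$baabcbaabb  b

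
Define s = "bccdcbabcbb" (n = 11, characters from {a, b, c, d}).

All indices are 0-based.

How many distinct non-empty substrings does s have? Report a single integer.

57

sorted suffixes:
  #0 SA[0]=6  'abcbb'
  #1 SA[1]=10  'b'
  #2 SA[2]=5  'babcbb'
  #3 SA[3]=9  'bb'
  #4 SA[4]=7  'bcbb'
  #5 SA[5]=0  'bccdcbabcbb'
  #6 SA[6]=4  'cbabcbb'
  #7 SA[7]=8  'cbb'
  #8 SA[8]=1  'ccdcbabcbb'
  #9 SA[9]=2  'cdcbabcbb'
  #10 SA[10]=3  'dcbabcbb'

SA = [6, 10, 5, 9, 7, 0, 4, 8, 1, 2, 3]
rank  pair      lcp
   1  s[6:],s[10:]  0  ''
   2  s[10:],s[5:]  1  'b'
   3  s[5:],s[9:]  1  'b'
   4  s[9:],s[7:]  1  'b'
   5  s[7:],s[0:]  2  'bc'
   6  s[0:],s[4:]  0  ''
   7  s[4:],s[8:]  2  'cb'
   8  s[8:],s[1:]  1  'c'
   9  s[1:],s[2:]  1  'c'
  10  s[2:],s[3:]  0  ''

n(n+1)/2 = 11·12/2 = 66
Σ LCP = 0 + 0 + 1 + 1 + 1 + 2 + 0 + 2 + 1 + 1 + 0 = 9
distinct = 66 − 9 = 57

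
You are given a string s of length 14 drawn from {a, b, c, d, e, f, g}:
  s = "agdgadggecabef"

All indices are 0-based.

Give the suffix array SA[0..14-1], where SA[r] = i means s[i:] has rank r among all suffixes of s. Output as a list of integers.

[10, 4, 0, 11, 9, 2, 5, 8, 12, 13, 3, 1, 7, 6]

rank→(start, suffix):
  0 → (10, 'abef')
  1 → (4, 'adggecabef')
  2 → (0, 'agdgadggecabef')
  3 → (11, 'bef')
  4 → (9, 'cabef')
  5 → (2, 'dgadggecabef')
  6 → (5, 'dggecabef')
  7 → (8, 'ecabef')
  8 → (12, 'ef')
  9 → (13, 'f')
  10 → (3, 'gadggecabef')
  11 → (1, 'gdgadggecabef')
  12 → (7, 'gecabef')
  13 → (6, 'ggecabef')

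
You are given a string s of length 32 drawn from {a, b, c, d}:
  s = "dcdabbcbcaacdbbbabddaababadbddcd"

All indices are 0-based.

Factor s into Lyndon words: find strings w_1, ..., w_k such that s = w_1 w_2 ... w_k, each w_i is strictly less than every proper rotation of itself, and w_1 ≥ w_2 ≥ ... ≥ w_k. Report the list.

emit factor 1: 'd' (i=0, period=1)
emit factor 2: 'cd' (i=1, period=2)
emit factor 3: 'abbcbc' (i=3, period=6)
emit factor 4: 'aacdbbbabdd' (i=9, period=11)
emit factor 5: 'aababadbddcd' (i=20, period=12)

["d", "cd", "abbcbc", "aacdbbbabdd", "aababadbddcd"]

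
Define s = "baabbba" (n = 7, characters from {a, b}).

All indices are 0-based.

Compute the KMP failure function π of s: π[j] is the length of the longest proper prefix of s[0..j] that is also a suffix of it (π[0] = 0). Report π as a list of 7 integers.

π[0] = 0
j=1 s[j]='a': π[1]=0 (border '')
j=2 s[j]='a': π[2]=0 (border '')
j=3 s[j]='b': π[3]=1 (border 'b')
j=4 s[j]='b': k: 1→0; π[4]=1 (border 'b')
j=5 s[j]='b': k: 1→0; π[5]=1 (border 'b')
j=6 s[j]='a': π[6]=2 (border 'ba')

[0, 0, 0, 1, 1, 1, 2]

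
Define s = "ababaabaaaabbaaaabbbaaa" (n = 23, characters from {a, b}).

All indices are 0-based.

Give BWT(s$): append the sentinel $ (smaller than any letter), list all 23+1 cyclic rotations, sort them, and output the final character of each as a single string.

rank  rotation                  last
    0  $ababaabaaaabbaaaabbbaaa  a
    1  a$ababaabaaaabbaaaabbbaa  a
    2  aa$ababaabaaaabbaaaabbba  a
    3  aaa$ababaabaaaabbaaaabbb  b
    4  aaaabbaaaabbbaaa$ababaab  b
    5  aaaabbbaaa$ababaabaaaabb  b
    6  aaabbaaaabbbaaa$ababaaba  a
    7  aaabbbaaa$ababaabaaaabba  a
    8  aabaaaabbaaaabbbaaa$abab  b
    9  aabbaaaabbbaaa$ababaabaa  a
   10  aabbbaaa$ababaabaaaabbaa  a
   11  abaaaabbaaaabbbaaa$ababa  a
   12  abaabaaaabbaaaabbbaaa$ab  b
   13  ababaabaaaabbaaaabbbaaa$  $
   14  abbaaaabbbaaa$ababaabaaa  a
   15  abbbaaa$ababaabaaaabbaaa  a
   16  baaa$ababaabaaaabbaaaabb  b
   17  baaaabbaaaabbbaaa$ababaa  a
   18  baaaabbbaaa$ababaabaaaab  b
   19  baabaaaabbaaaabbbaaa$aba  a
   20  babaabaaaabbaaaabbbaaa$a  a
   21  bbaaa$ababaabaaaabbaaaab  b
   22  bbaaaabbbaaa$ababaabaaaa  a
   23  bbbaaa$ababaabaaaabbaaaa  a

aaabbbaabaaab$aababaabaa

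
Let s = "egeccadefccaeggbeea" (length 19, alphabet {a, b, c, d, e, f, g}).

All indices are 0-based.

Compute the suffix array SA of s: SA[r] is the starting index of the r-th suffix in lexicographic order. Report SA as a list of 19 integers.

sorted suffixes:
  #0 SA[0]=18  'a'
  #1 SA[1]=5  'adefccaeggbeea'
  #2 SA[2]=11  'aeggbeea'
  #3 SA[3]=15  'beea'
  #4 SA[4]=4  'cadefccaeggbeea'
  #5 SA[5]=10  'caeggbeea'
  #6 SA[6]=3  'ccadefccaeggbeea'
  #7 SA[7]=9  'ccaeggbeea'
  #8 SA[8]=6  'defccaeggbeea'
  #9 SA[9]=17  'ea'
  #10 SA[10]=2  'eccadefccaeggbeea'
  #11 SA[11]=16  'eea'
  #12 SA[12]=7  'efccaeggbeea'
  #13 SA[13]=0  'egeccadefccaeggbeea'
  #14 SA[14]=12  'eggbeea'
  #15 SA[15]=8  'fccaeggbeea'
  #16 SA[16]=14  'gbeea'
  #17 SA[17]=1  'geccadefccaeggbeea'
  #18 SA[18]=13  'ggbeea'

[18, 5, 11, 15, 4, 10, 3, 9, 6, 17, 2, 16, 7, 0, 12, 8, 14, 1, 13]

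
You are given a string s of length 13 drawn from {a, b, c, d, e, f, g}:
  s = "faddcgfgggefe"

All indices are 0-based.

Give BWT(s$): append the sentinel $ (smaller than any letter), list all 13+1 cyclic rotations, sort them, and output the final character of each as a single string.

rank  rotation        last
    0  $faddcgfgggefe  e
    1  addcgfgggefe$f  f
    2  cgfgggefe$fadd  d
    3  dcgfgggefe$fad  d
    4  ddcgfgggefe$fa  a
    5  e$faddcgfgggef  f
    6  efe$faddcgfggg  g
    7  faddcgfgggefe$  $
    8  fe$faddcgfggge  e
    9  fgggefe$faddcg  g
   10  gefe$faddcgfgg  g
   11  gfgggefe$faddc  c
   12  ggefe$faddcgfg  g
   13  gggefe$faddcgf  f

efddafg$eggcgf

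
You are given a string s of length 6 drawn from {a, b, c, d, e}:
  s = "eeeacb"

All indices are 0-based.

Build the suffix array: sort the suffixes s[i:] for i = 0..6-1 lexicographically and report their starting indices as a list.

[3, 5, 4, 2, 1, 0]

rank→(start, suffix):
  0 → (3, 'acb')
  1 → (5, 'b')
  2 → (4, 'cb')
  3 → (2, 'eacb')
  4 → (1, 'eeacb')
  5 → (0, 'eeeacb')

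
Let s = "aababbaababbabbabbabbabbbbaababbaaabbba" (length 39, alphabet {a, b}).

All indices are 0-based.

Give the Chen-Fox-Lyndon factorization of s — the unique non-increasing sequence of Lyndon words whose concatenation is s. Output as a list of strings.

emit factor 1: 'aababbaababbabbabbabbabbbb' (i=0, period=26)
emit factor 2: 'aababb' (i=26, period=6)
emit factor 3: 'aaabbb' (i=32, period=6)
emit factor 4: 'a' (i=38, period=1)

["aababbaababbabbabbabbabbbb", "aababb", "aaabbb", "a"]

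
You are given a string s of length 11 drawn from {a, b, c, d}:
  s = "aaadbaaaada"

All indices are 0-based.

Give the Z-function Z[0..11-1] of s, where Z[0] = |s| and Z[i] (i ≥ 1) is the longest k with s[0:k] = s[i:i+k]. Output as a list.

[11, 2, 1, 0, 0, 3, 4, 2, 1, 0, 1]

Z[0]=11
i=1: outside box; Z[1]=2 grow→box=[1,3)
i=2: min(r-i=1, Z[1]=2)=1; Z[2]=1
i=3: outside box; Z[3]=0
i=4: outside box; Z[4]=0
i=5: outside box; Z[5]=3 grow→box=[5,8)
i=6: min(r-i=2, Z[1]=2)=2; Z[6]=4 grow→box=[6,10)
i=7: min(r-i=3, Z[1]=2)=2; Z[7]=2
i=8: min(r-i=2, Z[2]=1)=1; Z[8]=1
i=9: min(r-i=1, Z[3]=0)=0; Z[9]=0
i=10: outside box; Z[10]=1 grow→box=[10,11)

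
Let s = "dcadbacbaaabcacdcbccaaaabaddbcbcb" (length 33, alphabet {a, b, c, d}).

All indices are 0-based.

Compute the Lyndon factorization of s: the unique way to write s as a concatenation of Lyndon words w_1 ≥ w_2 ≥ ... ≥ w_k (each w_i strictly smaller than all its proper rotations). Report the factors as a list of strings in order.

emit factor 1: 'd' (i=0, period=1)
emit factor 2: 'c' (i=1, period=1)
emit factor 3: 'adb' (i=2, period=3)
emit factor 4: 'acb' (i=5, period=3)
emit factor 5: 'aaabcacdcbcc' (i=8, period=12)
emit factor 6: 'aaaabaddbcbcb' (i=20, period=13)

["d", "c", "adb", "acb", "aaabcacdcbcc", "aaaabaddbcbcb"]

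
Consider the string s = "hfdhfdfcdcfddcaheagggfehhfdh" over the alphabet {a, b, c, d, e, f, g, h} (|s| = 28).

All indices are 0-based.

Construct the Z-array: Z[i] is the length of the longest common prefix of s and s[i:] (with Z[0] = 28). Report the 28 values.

Z[0]=28
i=1: fresh scan; Z[1]=0
i=2: fresh scan; Z[2]=0
i=3: fresh scan; Z[3]=3 grow→box=[3,6)
i=4: min(r-i=2, Z[1]=0)=0; Z[4]=0
i=5: min(r-i=1, Z[2]=0)=0; Z[5]=0
i=6: fresh scan; Z[6]=0
i=7: fresh scan; Z[7]=0
i=8: fresh scan; Z[8]=0
i=9: fresh scan; Z[9]=0
i=10: fresh scan; Z[10]=0
i=11: fresh scan; Z[11]=0
i=12: fresh scan; Z[12]=0
i=13: fresh scan; Z[13]=0
i=14: fresh scan; Z[14]=0
i=15: fresh scan; Z[15]=1 grow→box=[15,16)
i=16: fresh scan; Z[16]=0
i=17: fresh scan; Z[17]=0
i=18: fresh scan; Z[18]=0
i=19: fresh scan; Z[19]=0
i=20: fresh scan; Z[20]=0
i=21: fresh scan; Z[21]=0
i=22: fresh scan; Z[22]=0
i=23: fresh scan; Z[23]=1 grow→box=[23,24)
i=24: fresh scan; Z[24]=4 grow→box=[24,28)
i=25: min(r-i=3, Z[1]=0)=0; Z[25]=0
i=26: min(r-i=2, Z[2]=0)=0; Z[26]=0
i=27: min(r-i=1, Z[3]=3)=1; Z[27]=1

[28, 0, 0, 3, 0, 0, 0, 0, 0, 0, 0, 0, 0, 0, 0, 1, 0, 0, 0, 0, 0, 0, 0, 1, 4, 0, 0, 1]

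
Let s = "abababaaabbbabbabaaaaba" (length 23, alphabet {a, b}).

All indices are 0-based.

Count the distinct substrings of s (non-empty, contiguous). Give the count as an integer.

213

rank | idx | suffix
   0 |  22 | a
   1 |  17 | aaaaba
   2 |  18 | aaaba
   3 |   6 | aaabbbabbabaaaaba
   4 |  19 | aaba
   5 |   7 | aabbbabbabaaaaba
   6 |  20 | aba
   7 |  15 | abaaaaba
   8 |   4 | abaaabbbabbabaaaaba
   9 |   2 | ababaaabbbabbabaaaaba
  10 |   0 | abababaaabbbabbabaaaaba
  11 |  12 | abbabaaaaba
  12 |   8 | abbbabbabaaaaba
  13 |  21 | ba
  14 |  16 | baaaaba
  15 |   5 | baaabbbabbabaaaaba
  16 |  14 | babaaaaba
  17 |   3 | babaaabbbabbabaaaaba
  18 |   1 | bababaaabbbabbabaaaaba
  19 |  11 | babbabaaaaba
  20 |  13 | bbabaaaaba
  21 |  10 | bbabbabaaaaba
  22 |   9 | bbbabbabaaaaba

SA = [22, 17, 18, 6, 19, 7, 20, 15, 4, 2, 0, 12, 8, 21, 16, 5, 14, 3, 1, 11, 13, 10, 9]
[i] adj suffixes → lcp
  [1] 22/17 → 1 ('a')
  [2] 17/18 → 3 ('aaa')
  [3] 18/6 → 4 ('aaab')
  [4] 6/19 → 2 ('aa')
  [5] 19/7 → 3 ('aab')
  [6] 7/20 → 1 ('a')
  [7] 20/15 → 3 ('aba')
  [8] 15/4 → 5 ('abaaa')
  [9] 4/2 → 3 ('aba')
  [10] 2/0 → 5 ('ababa')
  [11] 0/12 → 2 ('ab')
  [12] 12/8 → 3 ('abb')
  [13] 8/21 → 0 ('')
  [14] 21/16 → 2 ('ba')
  [15] 16/5 → 4 ('baaa')
  [16] 5/14 → 2 ('ba')
  [17] 14/3 → 6 ('babaaa')
  [18] 3/1 → 4 ('baba')
  [19] 1/11 → 3 ('bab')
  [20] 11/13 → 1 ('b')
  [21] 13/10 → 4 ('bbab')
  [22] 10/9 → 2 ('bb')

n(n+1)/2 = 23·24/2 = 276
Σ LCP = 0 + 1 + 3 + 4 + 2 + 3 + 1 + 3 + 5 + 3 + 5 + 2 + 3 + 0 + 2 + 4 + 2 + 6 + 4 + 3 + 1 + 4 + 2 = 63
distinct = 276 − 63 = 213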